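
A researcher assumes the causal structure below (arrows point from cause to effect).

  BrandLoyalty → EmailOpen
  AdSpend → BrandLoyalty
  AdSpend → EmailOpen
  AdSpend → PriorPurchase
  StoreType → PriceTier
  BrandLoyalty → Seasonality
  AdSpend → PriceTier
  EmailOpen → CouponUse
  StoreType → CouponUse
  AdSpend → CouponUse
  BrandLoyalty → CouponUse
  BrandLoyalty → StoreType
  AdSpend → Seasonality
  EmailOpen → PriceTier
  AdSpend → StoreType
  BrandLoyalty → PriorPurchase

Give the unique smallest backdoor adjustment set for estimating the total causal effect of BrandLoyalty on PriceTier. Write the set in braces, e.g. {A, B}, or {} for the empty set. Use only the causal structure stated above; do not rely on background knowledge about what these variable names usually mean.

Variables eligible for adjustment (non-descendants of BrandLoyalty, excluding BrandLoyalty and PriceTier): {AdSpend}.
Backdoor paths from BrandLoyalty to PriceTier:
  P1: BrandLoyalty <- AdSpend -> StoreType -> CouponUse <- EmailOpen -> PriceTier
  P2: BrandLoyalty <- AdSpend -> StoreType -> PriceTier
  P3: BrandLoyalty <- AdSpend -> EmailOpen -> CouponUse <- StoreType -> PriceTier
  P4: BrandLoyalty <- AdSpend -> EmailOpen -> PriceTier
  P5: BrandLoyalty <- AdSpend -> CouponUse <- StoreType -> PriceTier
  P6: BrandLoyalty <- AdSpend -> CouponUse <- EmailOpen -> PriceTier
  P7: BrandLoyalty <- AdSpend -> PriceTier
The empty set is not sufficient: P2 (BrandLoyalty <- AdSpend -> StoreType -> PriceTier) has no collider blocking it and no conditioned non-collider, so it is open.
Try {AdSpend}:
  P1: blocked at fork node AdSpend ∈ conditioning set.
  P2: blocked at fork node AdSpend ∈ conditioning set.
  P3: blocked at fork node AdSpend ∈ conditioning set.
  P4: blocked at fork node AdSpend ∈ conditioning set.
  P5: blocked at fork node AdSpend ∈ conditioning set.
  P6: blocked at fork node AdSpend ∈ conditioning set.
  P7: blocked at fork node AdSpend ∈ conditioning set.
{AdSpend} contains no descendant of BrandLoyalty and blocks every backdoor path.
{AdSpend} is the unique smallest valid adjustment set.

{AdSpend}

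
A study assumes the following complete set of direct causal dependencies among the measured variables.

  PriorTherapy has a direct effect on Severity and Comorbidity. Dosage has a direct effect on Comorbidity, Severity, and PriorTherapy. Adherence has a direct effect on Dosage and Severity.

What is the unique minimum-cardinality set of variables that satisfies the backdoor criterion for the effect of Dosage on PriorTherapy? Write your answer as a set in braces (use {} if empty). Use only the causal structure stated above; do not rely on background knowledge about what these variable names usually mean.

Variables eligible for adjustment (non-descendants of Dosage, excluding Dosage and PriorTherapy): {Adherence}.
Backdoor paths from Dosage to PriorTherapy:
  P1: Dosage <- Adherence -> Severity <- PriorTherapy
Each backdoor path contains an unconditioned collider, so every path is already blocked with the empty conditioning set:
  P1: blocked at collider Severity (neither it nor any descendant is in the conditioning set).
The empty set is therefore the unique smallest valid set.

{}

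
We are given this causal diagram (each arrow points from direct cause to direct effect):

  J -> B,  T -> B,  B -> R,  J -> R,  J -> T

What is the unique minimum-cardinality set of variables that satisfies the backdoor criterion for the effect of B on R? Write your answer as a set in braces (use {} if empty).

{J}

Variables eligible for adjustment (non-descendants of B, excluding B and R): {J, T}.
Backdoor paths from B to R:
  P1: B <- J -> R
  P2: B <- T <- J -> R
The empty set is not sufficient: P1 (B <- J -> R) has no collider blocking it and no conditioned non-collider, so it is open.
Try {J}:
  P1: blocked at fork node J ∈ conditioning set.
  P2: blocked at fork node J ∈ conditioning set.
{J} contains no descendant of B and blocks every backdoor path.
No other singleton works — e.g. {T} leaves P1 open — so {J} is the unique smallest valid adjustment set.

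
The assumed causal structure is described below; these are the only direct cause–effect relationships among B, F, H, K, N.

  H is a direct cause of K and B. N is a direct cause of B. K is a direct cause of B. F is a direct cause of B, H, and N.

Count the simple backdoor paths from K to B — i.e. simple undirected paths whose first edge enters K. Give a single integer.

3

A backdoor path from K to B is any simple undirected path whose first edge points into K (i.e. leaves K via a parent).
Parents of K: {H}.
Enumerating:
  P1: K <- H <- F -> N -> B
  P2: K <- H <- F -> B
  P3: K <- H -> B
That exhausts the simple backdoor paths. Count: 3.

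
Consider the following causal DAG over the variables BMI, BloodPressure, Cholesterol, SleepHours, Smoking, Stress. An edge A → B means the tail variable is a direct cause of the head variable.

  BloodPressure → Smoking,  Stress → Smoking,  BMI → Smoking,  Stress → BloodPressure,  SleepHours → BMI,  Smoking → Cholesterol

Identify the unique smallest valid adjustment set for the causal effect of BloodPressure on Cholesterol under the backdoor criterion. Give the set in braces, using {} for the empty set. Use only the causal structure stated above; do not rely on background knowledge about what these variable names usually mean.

{Stress}

Variables eligible for adjustment (non-descendants of BloodPressure, excluding BloodPressure and Cholesterol): {BMI, SleepHours, Stress}.
Backdoor paths from BloodPressure to Cholesterol:
  P1: BloodPressure <- Stress -> Smoking -> Cholesterol
The empty set is not sufficient: P1 (BloodPressure <- Stress -> Smoking -> Cholesterol) has no collider blocking it and no conditioned non-collider, so it is open.
Try {Stress}:
  P1: blocked at fork node Stress ∈ conditioning set.
{Stress} contains no descendant of BloodPressure and blocks every backdoor path.
No other singleton works — e.g. {SleepHours} leaves P1 open — so {Stress} is the unique smallest valid adjustment set.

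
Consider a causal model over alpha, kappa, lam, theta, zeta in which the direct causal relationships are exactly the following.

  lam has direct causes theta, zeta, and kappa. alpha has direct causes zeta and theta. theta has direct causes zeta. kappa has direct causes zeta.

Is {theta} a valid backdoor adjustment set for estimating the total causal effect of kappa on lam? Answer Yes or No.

No

Backdoor paths from kappa to lam (paths whose first edge points into kappa):
  P1: kappa <- zeta -> theta -> lam
  P2: kappa <- zeta -> lam
  P3: kappa <- zeta -> alpha <- theta -> lam
Condition 1 (no descendant of kappa in the set): holds — descendants of kappa are {lam}; none are in {theta}.
Condition 2 (every backdoor path blocked by {theta}):
  P1: blocked at chain node theta ∈ conditioning set.
  P2: open — no interior node is in the conditioning set.
  P3: blocked at collider alpha (neither it nor any descendant is in the conditioning set).
{theta} does not satisfy the backdoor criterion.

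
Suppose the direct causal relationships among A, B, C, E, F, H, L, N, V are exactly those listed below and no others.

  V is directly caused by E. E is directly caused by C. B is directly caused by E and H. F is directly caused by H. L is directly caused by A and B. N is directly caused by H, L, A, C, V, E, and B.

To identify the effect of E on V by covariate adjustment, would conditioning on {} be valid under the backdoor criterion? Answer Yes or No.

Backdoor paths from E to V (paths whose first edge points into E):
  P1: E <- C -> N <- V
Condition 1 (no descendant of E in the set): holds — descendants of E are {B, L, N, V}; none are in {}.
Condition 2 (every backdoor path blocked by {}):
  P1: blocked at collider N (neither it nor any descendant is in the conditioning set).
{} satisfies the backdoor criterion.

Yes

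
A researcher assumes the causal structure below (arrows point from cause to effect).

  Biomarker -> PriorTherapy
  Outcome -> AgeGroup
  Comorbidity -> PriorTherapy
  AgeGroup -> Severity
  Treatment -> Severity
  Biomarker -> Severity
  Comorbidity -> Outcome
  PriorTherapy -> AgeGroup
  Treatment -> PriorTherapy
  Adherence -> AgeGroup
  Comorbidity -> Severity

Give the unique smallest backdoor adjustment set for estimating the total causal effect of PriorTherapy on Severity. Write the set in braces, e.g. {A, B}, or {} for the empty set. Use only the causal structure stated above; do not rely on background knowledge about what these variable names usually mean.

Variables eligible for adjustment (non-descendants of PriorTherapy, excluding PriorTherapy and Severity): {Adherence, Biomarker, Comorbidity, Outcome, Treatment}.
Backdoor paths from PriorTherapy to Severity:
  P1: PriorTherapy <- Comorbidity -> Outcome -> AgeGroup -> Severity
  P2: PriorTherapy <- Comorbidity -> Severity
  P3: PriorTherapy <- Biomarker -> Severity
  P4: PriorTherapy <- Treatment -> Severity
The empty set is not sufficient: P1 (PriorTherapy <- Comorbidity -> Outcome -> AgeGroup -> Severity) has no collider blocking it and no conditioned non-collider, so it is open.
Try {Biomarker, Comorbidity, Treatment}:
  P1: blocked at fork node Comorbidity ∈ conditioning set.
  P2: blocked at fork node Comorbidity ∈ conditioning set.
  P3: blocked at fork node Biomarker ∈ conditioning set.
  P4: blocked at fork node Treatment ∈ conditioning set.
{Biomarker, Comorbidity, Treatment} contains no descendant of PriorTherapy and blocks every backdoor path.
Every element of {Biomarker, Comorbidity, Treatment} is needed (dropping Biomarker leaves P3 open; dropping Comorbidity leaves P1 open; dropping Treatment leaves P4 open), so no proper subset is valid.
Among all size-3 subsets of the eligible variables, only {Biomarker, Comorbidity, Treatment} blocks every backdoor path, so it is the unique smallest valid adjustment set.

{Biomarker, Comorbidity, Treatment}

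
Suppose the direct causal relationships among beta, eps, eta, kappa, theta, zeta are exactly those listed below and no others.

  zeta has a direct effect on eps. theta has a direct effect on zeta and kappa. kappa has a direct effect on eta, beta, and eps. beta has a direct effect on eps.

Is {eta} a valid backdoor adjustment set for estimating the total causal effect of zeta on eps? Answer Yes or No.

No

Backdoor paths from zeta to eps (paths whose first edge points into zeta):
  P1: zeta <- theta -> kappa -> beta -> eps
  P2: zeta <- theta -> kappa -> eps
Condition 1 (no descendant of zeta in the set): holds — descendants of zeta are {eps}; none are in {eta}.
Condition 2 (every backdoor path blocked by {eta}):
  P1: open — no interior node is in the conditioning set.
  P2: open — no interior node is in the conditioning set.
{eta} does not satisfy the backdoor criterion.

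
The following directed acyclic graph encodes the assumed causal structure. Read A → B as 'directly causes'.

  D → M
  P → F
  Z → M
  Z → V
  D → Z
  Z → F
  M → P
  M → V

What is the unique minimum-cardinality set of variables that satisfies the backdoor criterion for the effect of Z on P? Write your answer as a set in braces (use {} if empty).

{D}

Variables eligible for adjustment (non-descendants of Z, excluding Z and P): {D}.
Backdoor paths from Z to P:
  P1: Z <- D -> M -> P
The empty set is not sufficient: P1 (Z <- D -> M -> P) has no collider blocking it and no conditioned non-collider, so it is open.
Try {D}:
  P1: blocked at fork node D ∈ conditioning set.
{D} contains no descendant of Z and blocks every backdoor path.
{D} is the unique smallest valid adjustment set.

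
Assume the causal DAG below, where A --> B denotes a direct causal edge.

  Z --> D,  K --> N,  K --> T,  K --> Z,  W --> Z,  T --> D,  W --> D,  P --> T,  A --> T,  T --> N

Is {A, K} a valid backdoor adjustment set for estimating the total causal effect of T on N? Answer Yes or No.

Yes

Backdoor paths from T to N (paths whose first edge points into T):
  P1: T <- K -> N
Condition 1 (no descendant of T in the set): holds — descendants of T are {D, N}; none are in {A, K}.
Condition 2 (every backdoor path blocked by {A, K}):
  P1: blocked at fork node K ∈ conditioning set.
{A, K} satisfies the backdoor criterion.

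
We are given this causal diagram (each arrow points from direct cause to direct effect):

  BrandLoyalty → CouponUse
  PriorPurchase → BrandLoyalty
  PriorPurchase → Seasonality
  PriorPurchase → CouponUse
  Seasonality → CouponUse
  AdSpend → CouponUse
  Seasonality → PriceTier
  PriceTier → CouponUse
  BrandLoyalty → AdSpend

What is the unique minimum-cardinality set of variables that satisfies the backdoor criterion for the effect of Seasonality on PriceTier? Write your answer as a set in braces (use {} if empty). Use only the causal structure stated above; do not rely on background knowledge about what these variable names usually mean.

{}

Variables eligible for adjustment (non-descendants of Seasonality, excluding Seasonality and PriceTier): {AdSpend, BrandLoyalty, PriorPurchase}.
Backdoor paths from Seasonality to PriceTier:
  P1: Seasonality <- PriorPurchase -> BrandLoyalty -> AdSpend -> CouponUse <- PriceTier
  P2: Seasonality <- PriorPurchase -> BrandLoyalty -> CouponUse <- PriceTier
  P3: Seasonality <- PriorPurchase -> CouponUse <- PriceTier
Each backdoor path contains an unconditioned collider, so every path is already blocked with the empty conditioning set:
  P1: blocked at collider CouponUse (neither it nor any descendant is in the conditioning set).
  P2: blocked at collider CouponUse (neither it nor any descendant is in the conditioning set).
  P3: blocked at collider CouponUse (neither it nor any descendant is in the conditioning set).
The empty set is therefore the unique smallest valid set.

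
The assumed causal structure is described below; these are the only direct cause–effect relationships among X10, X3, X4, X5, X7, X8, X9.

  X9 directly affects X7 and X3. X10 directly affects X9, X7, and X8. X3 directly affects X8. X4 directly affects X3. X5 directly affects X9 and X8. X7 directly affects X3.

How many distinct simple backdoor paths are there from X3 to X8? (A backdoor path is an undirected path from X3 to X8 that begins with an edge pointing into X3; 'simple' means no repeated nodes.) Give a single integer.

A backdoor path from X3 to X8 is any simple undirected path whose first edge points into X3 (i.e. leaves X3 via a parent).
Parents of X3: {X4, X7, X9}.
Enumerating:
  P1: X3 <- X9 <- X5 -> X8
  P2: X3 <- X9 <- X10 -> X8
  P3: X3 <- X9 -> X7 <- X10 -> X8
  P4: X3 <- X7 <- X10 -> X9 <- X5 -> X8
  P5: X3 <- X7 <- X10 -> X8
  P6: X3 <- X7 <- X9 <- X5 -> X8
  P7: X3 <- X7 <- X9 <- X10 -> X8
That exhausts the simple backdoor paths. Count: 7.

7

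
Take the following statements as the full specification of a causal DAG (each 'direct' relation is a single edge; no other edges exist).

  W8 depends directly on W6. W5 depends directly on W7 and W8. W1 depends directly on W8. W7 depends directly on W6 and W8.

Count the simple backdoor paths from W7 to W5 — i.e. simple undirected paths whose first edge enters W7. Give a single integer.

A backdoor path from W7 to W5 is any simple undirected path whose first edge points into W7 (i.e. leaves W7 via a parent).
Parents of W7: {W6, W8}.
Enumerating:
  P1: W7 <- W6 -> W8 -> W5
  P2: W7 <- W8 -> W5
That exhausts the simple backdoor paths. Count: 2.

2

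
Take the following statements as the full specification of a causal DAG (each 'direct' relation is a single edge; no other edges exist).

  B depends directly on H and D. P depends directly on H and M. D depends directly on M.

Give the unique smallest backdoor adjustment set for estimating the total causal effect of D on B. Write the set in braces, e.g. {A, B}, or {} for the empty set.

Variables eligible for adjustment (non-descendants of D, excluding D and B): {H, M, P}.
Backdoor paths from D to B:
  P1: D <- M -> P <- H -> B
Each backdoor path contains an unconditioned collider, so every path is already blocked with the empty conditioning set:
  P1: blocked at collider P (neither it nor any descendant is in the conditioning set).
The empty set is therefore the unique smallest valid set.

{}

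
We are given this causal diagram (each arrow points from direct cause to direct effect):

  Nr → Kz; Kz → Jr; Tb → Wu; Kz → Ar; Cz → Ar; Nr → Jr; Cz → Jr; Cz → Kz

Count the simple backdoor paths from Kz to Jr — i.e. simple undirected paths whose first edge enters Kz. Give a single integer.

A backdoor path from Kz to Jr is any simple undirected path whose first edge points into Kz (i.e. leaves Kz via a parent).
Parents of Kz: {Cz, Nr}.
Enumerating:
  P1: Kz <- Cz -> Jr
  P2: Kz <- Nr -> Jr
That exhausts the simple backdoor paths. Count: 2.

2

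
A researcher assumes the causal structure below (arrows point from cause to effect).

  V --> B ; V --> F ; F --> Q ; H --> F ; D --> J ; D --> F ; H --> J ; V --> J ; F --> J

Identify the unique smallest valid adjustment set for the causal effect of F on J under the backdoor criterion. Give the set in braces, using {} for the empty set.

{D, H, V}

Variables eligible for adjustment (non-descendants of F, excluding F and J): {B, D, H, V}.
Backdoor paths from F to J:
  P1: F <- V -> J
  P2: F <- H -> J
  P3: F <- D -> J
The empty set is not sufficient: P1 (F <- V -> J) has no collider blocking it and no conditioned non-collider, so it is open.
Try {D, H, V}:
  P1: blocked at fork node V ∈ conditioning set.
  P2: blocked at fork node H ∈ conditioning set.
  P3: blocked at fork node D ∈ conditioning set.
{D, H, V} contains no descendant of F and blocks every backdoor path.
Every element of {D, H, V} is needed (dropping D leaves P3 open; dropping H leaves P2 open; dropping V leaves P1 open), so no proper subset is valid.
Among all size-3 subsets of the eligible variables, only {D, H, V} blocks every backdoor path, so it is the unique smallest valid adjustment set.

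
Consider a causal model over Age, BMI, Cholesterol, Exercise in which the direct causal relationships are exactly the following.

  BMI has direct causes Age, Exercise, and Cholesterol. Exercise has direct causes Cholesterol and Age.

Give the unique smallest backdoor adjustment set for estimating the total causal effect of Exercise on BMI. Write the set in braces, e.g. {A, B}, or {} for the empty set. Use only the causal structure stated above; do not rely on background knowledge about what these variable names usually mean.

Variables eligible for adjustment (non-descendants of Exercise, excluding Exercise and BMI): {Age, Cholesterol}.
Backdoor paths from Exercise to BMI:
  P1: Exercise <- Age -> BMI
  P2: Exercise <- Cholesterol -> BMI
The empty set is not sufficient: P1 (Exercise <- Age -> BMI) has no collider blocking it and no conditioned non-collider, so it is open.
Try {Age, Cholesterol}:
  P1: blocked at fork node Age ∈ conditioning set.
  P2: blocked at fork node Cholesterol ∈ conditioning set.
{Age, Cholesterol} contains no descendant of Exercise and blocks every backdoor path.
Every element of {Age, Cholesterol} is needed (dropping Age leaves P1 open; dropping Cholesterol leaves P2 open), so no proper subset is valid.
Among all size-2 subsets of the eligible variables, only {Age, Cholesterol} blocks every backdoor path, so it is the unique smallest valid adjustment set.

{Age, Cholesterol}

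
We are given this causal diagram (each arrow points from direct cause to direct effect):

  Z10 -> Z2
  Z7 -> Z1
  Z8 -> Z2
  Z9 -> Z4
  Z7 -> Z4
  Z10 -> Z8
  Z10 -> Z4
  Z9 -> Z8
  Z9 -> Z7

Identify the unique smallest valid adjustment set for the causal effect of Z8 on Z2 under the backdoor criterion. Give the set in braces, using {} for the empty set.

Variables eligible for adjustment (non-descendants of Z8, excluding Z8 and Z2): {Z1, Z10, Z4, Z7, Z9}.
Backdoor paths from Z8 to Z2:
  P1: Z8 <- Z10 -> Z2
  P2: Z8 <- Z9 -> Z7 -> Z4 <- Z10 -> Z2
  P3: Z8 <- Z9 -> Z4 <- Z10 -> Z2
The empty set is not sufficient: P1 (Z8 <- Z10 -> Z2) has no collider blocking it and no conditioned non-collider, so it is open.
Try {Z10}:
  P1: blocked at fork node Z10 ∈ conditioning set.
  P2: blocked at collider Z4 (neither it nor any descendant is in the conditioning set).
  P3: blocked at collider Z4 (neither it nor any descendant is in the conditioning set).
{Z10} contains no descendant of Z8 and blocks every backdoor path.
No other singleton works — e.g. {Z9} leaves P1 open — so {Z10} is the unique smallest valid adjustment set.

{Z10}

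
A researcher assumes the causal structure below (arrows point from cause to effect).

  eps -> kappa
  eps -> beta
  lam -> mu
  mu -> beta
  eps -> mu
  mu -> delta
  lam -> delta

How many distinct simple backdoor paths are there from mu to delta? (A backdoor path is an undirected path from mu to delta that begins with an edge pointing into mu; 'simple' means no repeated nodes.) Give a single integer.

1

A backdoor path from mu to delta is any simple undirected path whose first edge points into mu (i.e. leaves mu via a parent).
Parents of mu: {eps, lam}.
Enumerating:
  P1: mu <- lam -> delta
That exhausts the simple backdoor paths. Count: 1.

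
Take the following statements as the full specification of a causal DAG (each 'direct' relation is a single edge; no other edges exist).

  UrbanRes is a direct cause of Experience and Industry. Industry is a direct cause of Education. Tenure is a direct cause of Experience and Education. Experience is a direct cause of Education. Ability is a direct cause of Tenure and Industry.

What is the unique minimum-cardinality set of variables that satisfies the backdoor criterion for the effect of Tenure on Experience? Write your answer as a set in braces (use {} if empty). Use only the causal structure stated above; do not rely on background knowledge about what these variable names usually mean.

Variables eligible for adjustment (non-descendants of Tenure, excluding Tenure and Experience): {Ability, Industry, UrbanRes}.
Backdoor paths from Tenure to Experience:
  P1: Tenure <- Ability -> Industry <- UrbanRes -> Experience
  P2: Tenure <- Ability -> Industry -> Education <- Experience
Each backdoor path contains an unconditioned collider, so every path is already blocked with the empty conditioning set:
  P1: blocked at collider Industry (neither it nor any descendant is in the conditioning set).
  P2: blocked at collider Education (neither it nor any descendant is in the conditioning set).
The empty set is therefore the unique smallest valid set.

{}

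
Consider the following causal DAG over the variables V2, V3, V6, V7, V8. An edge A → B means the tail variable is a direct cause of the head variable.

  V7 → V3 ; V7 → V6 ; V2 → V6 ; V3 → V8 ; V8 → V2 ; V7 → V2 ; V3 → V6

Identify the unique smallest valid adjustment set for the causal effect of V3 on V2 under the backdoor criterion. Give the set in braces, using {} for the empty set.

{V7}

Variables eligible for adjustment (non-descendants of V3, excluding V3 and V2): {V7}.
Backdoor paths from V3 to V2:
  P1: V3 <- V7 -> V2
  P2: V3 <- V7 -> V6 <- V2
The empty set is not sufficient: P1 (V3 <- V7 -> V2) has no collider blocking it and no conditioned non-collider, so it is open.
Try {V7}:
  P1: blocked at fork node V7 ∈ conditioning set.
  P2: blocked at fork node V7 ∈ conditioning set.
{V7} contains no descendant of V3 and blocks every backdoor path.
{V7} is the unique smallest valid adjustment set.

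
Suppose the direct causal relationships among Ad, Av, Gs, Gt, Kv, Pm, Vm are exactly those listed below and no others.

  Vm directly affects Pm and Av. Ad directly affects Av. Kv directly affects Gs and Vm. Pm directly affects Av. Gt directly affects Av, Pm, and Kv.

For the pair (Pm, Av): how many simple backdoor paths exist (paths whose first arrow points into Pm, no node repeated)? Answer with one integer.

A backdoor path from Pm to Av is any simple undirected path whose first edge points into Pm (i.e. leaves Pm via a parent).
Parents of Pm: {Gt, Vm}.
Enumerating:
  P1: Pm <- Gt -> Kv -> Vm -> Av
  P2: Pm <- Gt -> Av
  P3: Pm <- Vm <- Kv <- Gt -> Av
  P4: Pm <- Vm -> Av
That exhausts the simple backdoor paths. Count: 4.

4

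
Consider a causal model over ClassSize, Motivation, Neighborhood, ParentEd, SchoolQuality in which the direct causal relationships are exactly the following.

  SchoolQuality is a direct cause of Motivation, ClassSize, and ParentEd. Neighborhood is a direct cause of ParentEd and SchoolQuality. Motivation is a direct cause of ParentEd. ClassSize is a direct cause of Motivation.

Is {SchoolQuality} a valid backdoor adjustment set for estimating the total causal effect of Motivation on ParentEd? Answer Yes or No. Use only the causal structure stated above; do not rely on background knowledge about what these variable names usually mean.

Yes

Backdoor paths from Motivation to ParentEd (paths whose first edge points into Motivation):
  P1: Motivation <- SchoolQuality <- Neighborhood -> ParentEd
  P2: Motivation <- SchoolQuality -> ParentEd
  P3: Motivation <- ClassSize <- SchoolQuality <- Neighborhood -> ParentEd
  P4: Motivation <- ClassSize <- SchoolQuality -> ParentEd
Condition 1 (no descendant of Motivation in the set): holds — descendants of Motivation are {ParentEd}; none are in {SchoolQuality}.
Condition 2 (every backdoor path blocked by {SchoolQuality}):
  P1: blocked at chain node SchoolQuality ∈ conditioning set.
  P2: blocked at fork node SchoolQuality ∈ conditioning set.
  P3: blocked at chain node SchoolQuality ∈ conditioning set.
  P4: blocked at fork node SchoolQuality ∈ conditioning set.
{SchoolQuality} satisfies the backdoor criterion.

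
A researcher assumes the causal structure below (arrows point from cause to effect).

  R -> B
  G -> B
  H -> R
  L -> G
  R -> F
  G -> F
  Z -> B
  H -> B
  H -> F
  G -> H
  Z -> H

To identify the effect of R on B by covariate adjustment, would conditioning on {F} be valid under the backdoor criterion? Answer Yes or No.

No

Backdoor paths from R to B (paths whose first edge points into R):
  P1: R <- H <- Z -> B
  P2: R <- H <- G -> B
  P3: R <- H -> B
  P4: R <- H -> F <- G -> B
Condition 1 (no descendant of R in the set): FAILS — F is a descendant of R.
Condition 2 (every backdoor path blocked by {F}):
  P1: open — no interior node is in the conditioning set.
  P2: open — no interior node is in the conditioning set.
  P3: open — no interior node is in the conditioning set.
  P4: open — collider(s) F are conditioned on (or have a conditioned descendant) and no non-collider on the path is in the set.
{F} does not satisfy the backdoor criterion.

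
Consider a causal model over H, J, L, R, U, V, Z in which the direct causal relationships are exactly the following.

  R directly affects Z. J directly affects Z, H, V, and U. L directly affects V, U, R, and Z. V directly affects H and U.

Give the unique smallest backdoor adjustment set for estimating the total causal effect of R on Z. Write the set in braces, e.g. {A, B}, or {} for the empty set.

{L}

Variables eligible for adjustment (non-descendants of R, excluding R and Z): {H, J, L, U, V}.
Backdoor paths from R to Z:
  P1: R <- L -> V <- J -> Z
  P2: R <- L -> V -> H <- J -> Z
  P3: R <- L -> V -> U <- J -> Z
  P4: R <- L -> Z
  P5: R <- L -> U <- J -> Z
  P6: R <- L -> U <- V <- J -> Z
  P7: R <- L -> U <- V -> H <- J -> Z
The empty set is not sufficient: P4 (R <- L -> Z) has no collider blocking it and no conditioned non-collider, so it is open.
Try {L}:
  P1: blocked at fork node L ∈ conditioning set.
  P2: blocked at fork node L ∈ conditioning set.
  P3: blocked at fork node L ∈ conditioning set.
  P4: blocked at fork node L ∈ conditioning set.
  P5: blocked at fork node L ∈ conditioning set.
  P6: blocked at fork node L ∈ conditioning set.
  P7: blocked at fork node L ∈ conditioning set.
{L} contains no descendant of R and blocks every backdoor path.
No other singleton works — e.g. {J} leaves P4 open — so {L} is the unique smallest valid adjustment set.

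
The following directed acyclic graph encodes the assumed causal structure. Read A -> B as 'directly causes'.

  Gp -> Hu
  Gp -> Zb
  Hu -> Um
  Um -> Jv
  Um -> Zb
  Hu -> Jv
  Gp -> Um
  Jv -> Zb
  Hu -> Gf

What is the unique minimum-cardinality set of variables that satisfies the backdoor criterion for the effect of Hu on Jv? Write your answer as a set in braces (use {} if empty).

{Gp}

Variables eligible for adjustment (non-descendants of Hu, excluding Hu and Jv): {Gp}.
Backdoor paths from Hu to Jv:
  P1: Hu <- Gp -> Um -> Jv
  P2: Hu <- Gp -> Um -> Zb <- Jv
  P3: Hu <- Gp -> Zb <- Um -> Jv
  P4: Hu <- Gp -> Zb <- Jv
The empty set is not sufficient: P1 (Hu <- Gp -> Um -> Jv) has no collider blocking it and no conditioned non-collider, so it is open.
Try {Gp}:
  P1: blocked at fork node Gp ∈ conditioning set.
  P2: blocked at fork node Gp ∈ conditioning set.
  P3: blocked at fork node Gp ∈ conditioning set.
  P4: blocked at fork node Gp ∈ conditioning set.
{Gp} contains no descendant of Hu and blocks every backdoor path.
{Gp} is the unique smallest valid adjustment set.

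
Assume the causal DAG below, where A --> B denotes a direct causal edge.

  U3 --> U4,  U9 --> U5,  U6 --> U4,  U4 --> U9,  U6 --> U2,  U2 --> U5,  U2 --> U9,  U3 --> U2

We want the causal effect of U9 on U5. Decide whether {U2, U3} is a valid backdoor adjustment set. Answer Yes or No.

Backdoor paths from U9 to U5 (paths whose first edge points into U9):
  P1: U9 <- U2 -> U5
  P2: U9 <- U4 <- U3 -> U2 -> U5
  P3: U9 <- U4 <- U6 -> U2 -> U5
Condition 1 (no descendant of U9 in the set): holds — descendants of U9 are {U5}; none are in {U2, U3}.
Condition 2 (every backdoor path blocked by {U2, U3}):
  P1: blocked at fork node U2 ∈ conditioning set.
  P2: blocked at fork node U3 ∈ conditioning set.
  P3: blocked at chain node U2 ∈ conditioning set.
{U2, U3} satisfies the backdoor criterion.

Yes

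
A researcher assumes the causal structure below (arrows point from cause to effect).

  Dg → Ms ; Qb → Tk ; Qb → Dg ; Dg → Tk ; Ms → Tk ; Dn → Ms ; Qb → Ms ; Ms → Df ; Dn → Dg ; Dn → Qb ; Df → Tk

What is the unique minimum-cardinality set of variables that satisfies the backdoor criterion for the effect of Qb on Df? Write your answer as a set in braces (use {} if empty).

Variables eligible for adjustment (non-descendants of Qb, excluding Qb and Df): {Dn}.
Backdoor paths from Qb to Df:
  P1: Qb <- Dn -> Dg -> Ms -> Df
  P2: Qb <- Dn -> Dg -> Ms -> Tk <- Df
  P3: Qb <- Dn -> Dg -> Tk <- Ms -> Df
  P4: Qb <- Dn -> Dg -> Tk <- Df
  P5: Qb <- Dn -> Ms <- Dg -> Tk <- Df
  P6: Qb <- Dn -> Ms -> Df
  P7: Qb <- Dn -> Ms -> Tk <- Df
The empty set is not sufficient: P1 (Qb <- Dn -> Dg -> Ms -> Df) has no collider blocking it and no conditioned non-collider, so it is open.
Try {Dn}:
  P1: blocked at fork node Dn ∈ conditioning set.
  P2: blocked at fork node Dn ∈ conditioning set.
  P3: blocked at fork node Dn ∈ conditioning set.
  P4: blocked at fork node Dn ∈ conditioning set.
  P5: blocked at fork node Dn ∈ conditioning set.
  P6: blocked at fork node Dn ∈ conditioning set.
  P7: blocked at fork node Dn ∈ conditioning set.
{Dn} contains no descendant of Qb and blocks every backdoor path.
{Dn} is the unique smallest valid adjustment set.

{Dn}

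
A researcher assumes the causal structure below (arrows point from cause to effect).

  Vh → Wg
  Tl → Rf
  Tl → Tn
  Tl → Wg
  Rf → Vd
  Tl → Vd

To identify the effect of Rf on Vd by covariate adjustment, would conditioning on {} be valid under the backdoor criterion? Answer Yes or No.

No

Backdoor paths from Rf to Vd (paths whose first edge points into Rf):
  P1: Rf <- Tl -> Vd
Condition 1 (no descendant of Rf in the set): holds — descendants of Rf are {Vd}; none are in {}.
Condition 2 (every backdoor path blocked by {}):
  P1: open — no interior node is in the conditioning set.
{} does not satisfy the backdoor criterion.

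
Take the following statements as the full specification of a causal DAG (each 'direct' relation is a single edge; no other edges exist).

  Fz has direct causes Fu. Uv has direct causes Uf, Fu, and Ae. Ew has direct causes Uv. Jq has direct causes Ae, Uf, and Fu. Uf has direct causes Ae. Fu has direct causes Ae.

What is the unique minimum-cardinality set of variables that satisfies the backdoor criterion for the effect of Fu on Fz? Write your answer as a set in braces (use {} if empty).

{}

Variables eligible for adjustment (non-descendants of Fu, excluding Fu and Fz): {Ae, Uf}.
Backdoor paths from Fu to Fz:
  (none)
With no backdoor paths the empty set already satisfies the criterion, and it is trivially minimal.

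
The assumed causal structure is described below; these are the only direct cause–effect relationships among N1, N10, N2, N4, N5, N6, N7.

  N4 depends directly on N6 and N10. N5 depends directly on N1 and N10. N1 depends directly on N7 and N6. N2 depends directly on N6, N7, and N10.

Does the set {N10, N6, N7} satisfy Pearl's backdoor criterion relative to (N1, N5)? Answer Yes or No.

Yes

Backdoor paths from N1 to N5 (paths whose first edge points into N1):
  P1: N1 <- N7 -> N2 <- N6 -> N4 <- N10 -> N5
  P2: N1 <- N7 -> N2 <- N10 -> N5
  P3: N1 <- N6 -> N4 <- N10 -> N5
  P4: N1 <- N6 -> N2 <- N10 -> N5
Condition 1 (no descendant of N1 in the set): holds — descendants of N1 are {N5}; none are in {N10, N6, N7}.
Condition 2 (every backdoor path blocked by {N10, N6, N7}):
  P1: blocked at fork node N7 ∈ conditioning set.
  P2: blocked at fork node N7 ∈ conditioning set.
  P3: blocked at fork node N6 ∈ conditioning set.
  P4: blocked at fork node N6 ∈ conditioning set.
{N10, N6, N7} satisfies the backdoor criterion.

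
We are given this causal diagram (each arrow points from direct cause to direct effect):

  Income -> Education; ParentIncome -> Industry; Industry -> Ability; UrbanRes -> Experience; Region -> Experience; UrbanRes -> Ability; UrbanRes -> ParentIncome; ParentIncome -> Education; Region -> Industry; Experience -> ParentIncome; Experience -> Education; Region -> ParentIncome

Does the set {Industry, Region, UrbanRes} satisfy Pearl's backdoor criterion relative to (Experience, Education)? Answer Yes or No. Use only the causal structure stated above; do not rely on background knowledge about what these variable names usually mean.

No

Backdoor paths from Experience to Education (paths whose first edge points into Experience):
  P1: Experience <- UrbanRes -> ParentIncome -> Education
  P2: Experience <- UrbanRes -> Ability <- Industry <- Region -> ParentIncome -> Education
  P3: Experience <- UrbanRes -> Ability <- Industry <- ParentIncome -> Education
  P4: Experience <- Region -> ParentIncome -> Education
  P5: Experience <- Region -> Industry <- ParentIncome -> Education
  P6: Experience <- Region -> Industry -> Ability <- UrbanRes -> ParentIncome -> Education
Condition 1 (no descendant of Experience in the set): FAILS — Industry is a descendant of Experience.
Condition 2 (every backdoor path blocked by {Industry, Region, UrbanRes}):
  P1: blocked at fork node UrbanRes ∈ conditioning set.
  P2: blocked at fork node UrbanRes ∈ conditioning set.
  P3: blocked at fork node UrbanRes ∈ conditioning set.
  P4: blocked at fork node Region ∈ conditioning set.
  P5: blocked at fork node Region ∈ conditioning set.
  P6: blocked at fork node Region ∈ conditioning set.
{Industry, Region, UrbanRes} does not satisfy the backdoor criterion.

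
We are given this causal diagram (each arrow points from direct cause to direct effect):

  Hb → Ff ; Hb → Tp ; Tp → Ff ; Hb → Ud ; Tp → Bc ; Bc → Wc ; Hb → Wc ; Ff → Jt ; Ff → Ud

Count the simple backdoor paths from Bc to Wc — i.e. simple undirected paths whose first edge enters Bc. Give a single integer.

3

A backdoor path from Bc to Wc is any simple undirected path whose first edge points into Bc (i.e. leaves Bc via a parent).
Parents of Bc: {Tp}.
Enumerating:
  P1: Bc <- Tp <- Hb -> Wc
  P2: Bc <- Tp -> Ff <- Hb -> Wc
  P3: Bc <- Tp -> Ff -> Ud <- Hb -> Wc
That exhausts the simple backdoor paths. Count: 3.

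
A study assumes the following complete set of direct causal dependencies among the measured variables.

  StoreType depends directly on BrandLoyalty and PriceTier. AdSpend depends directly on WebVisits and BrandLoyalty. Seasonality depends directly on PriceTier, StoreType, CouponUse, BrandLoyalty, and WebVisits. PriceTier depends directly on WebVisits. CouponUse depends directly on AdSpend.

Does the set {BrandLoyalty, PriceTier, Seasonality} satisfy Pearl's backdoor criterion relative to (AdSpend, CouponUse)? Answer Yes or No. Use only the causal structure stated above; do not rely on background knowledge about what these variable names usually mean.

Backdoor paths from AdSpend to CouponUse (paths whose first edge points into AdSpend):
  P1: AdSpend <- WebVisits -> PriceTier -> StoreType <- BrandLoyalty -> Seasonality <- CouponUse
  P2: AdSpend <- WebVisits -> PriceTier -> StoreType -> Seasonality <- CouponUse
  P3: AdSpend <- WebVisits -> PriceTier -> Seasonality <- CouponUse
  P4: AdSpend <- WebVisits -> Seasonality <- CouponUse
  P5: AdSpend <- BrandLoyalty -> StoreType <- PriceTier <- WebVisits -> Seasonality <- CouponUse
  P6: AdSpend <- BrandLoyalty -> StoreType <- PriceTier -> Seasonality <- CouponUse
  P7: AdSpend <- BrandLoyalty -> StoreType -> Seasonality <- CouponUse
  P8: AdSpend <- BrandLoyalty -> Seasonality <- CouponUse
Condition 1 (no descendant of AdSpend in the set): FAILS — Seasonality is a descendant of AdSpend.
Condition 2 (every backdoor path blocked by {BrandLoyalty, PriceTier, Seasonality}):
  P1: blocked at chain node PriceTier ∈ conditioning set.
  P2: blocked at chain node PriceTier ∈ conditioning set.
  P3: blocked at chain node PriceTier ∈ conditioning set.
  P4: open — collider(s) Seasonality are conditioned on (or have a conditioned descendant) and no non-collider on the path is in the set.
  P5: blocked at fork node BrandLoyalty ∈ conditioning set.
  P6: blocked at fork node BrandLoyalty ∈ conditioning set.
  P7: blocked at fork node BrandLoyalty ∈ conditioning set.
  P8: blocked at fork node BrandLoyalty ∈ conditioning set.
{BrandLoyalty, PriceTier, Seasonality} does not satisfy the backdoor criterion.

No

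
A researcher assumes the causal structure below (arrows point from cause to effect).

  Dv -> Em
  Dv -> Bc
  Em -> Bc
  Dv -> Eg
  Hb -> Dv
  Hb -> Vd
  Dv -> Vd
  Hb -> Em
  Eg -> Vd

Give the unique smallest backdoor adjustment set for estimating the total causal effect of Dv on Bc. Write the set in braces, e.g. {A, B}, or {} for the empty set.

Variables eligible for adjustment (non-descendants of Dv, excluding Dv and Bc): {Hb}.
Backdoor paths from Dv to Bc:
  P1: Dv <- Hb -> Em -> Bc
The empty set is not sufficient: P1 (Dv <- Hb -> Em -> Bc) has no collider blocking it and no conditioned non-collider, so it is open.
Try {Hb}:
  P1: blocked at fork node Hb ∈ conditioning set.
{Hb} contains no descendant of Dv and blocks every backdoor path.
{Hb} is the unique smallest valid adjustment set.

{Hb}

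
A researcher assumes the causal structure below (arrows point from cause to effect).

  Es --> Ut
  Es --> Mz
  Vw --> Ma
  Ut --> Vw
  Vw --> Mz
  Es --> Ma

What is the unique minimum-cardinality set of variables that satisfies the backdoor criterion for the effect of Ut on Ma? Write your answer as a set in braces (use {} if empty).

{Es}

Variables eligible for adjustment (non-descendants of Ut, excluding Ut and Ma): {Es}.
Backdoor paths from Ut to Ma:
  P1: Ut <- Es -> Ma
  P2: Ut <- Es -> Mz <- Vw -> Ma
The empty set is not sufficient: P1 (Ut <- Es -> Ma) has no collider blocking it and no conditioned non-collider, so it is open.
Try {Es}:
  P1: blocked at fork node Es ∈ conditioning set.
  P2: blocked at fork node Es ∈ conditioning set.
{Es} contains no descendant of Ut and blocks every backdoor path.
{Es} is the unique smallest valid adjustment set.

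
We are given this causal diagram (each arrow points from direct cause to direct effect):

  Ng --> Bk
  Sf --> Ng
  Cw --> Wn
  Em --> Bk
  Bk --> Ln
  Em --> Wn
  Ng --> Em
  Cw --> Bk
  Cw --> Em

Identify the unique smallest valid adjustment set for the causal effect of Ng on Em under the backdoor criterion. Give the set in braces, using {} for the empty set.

{}

Variables eligible for adjustment (non-descendants of Ng, excluding Ng and Em): {Cw, Sf}.
Backdoor paths from Ng to Em:
  (none)
With no backdoor paths the empty set already satisfies the criterion, and it is trivially minimal.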